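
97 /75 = 1.29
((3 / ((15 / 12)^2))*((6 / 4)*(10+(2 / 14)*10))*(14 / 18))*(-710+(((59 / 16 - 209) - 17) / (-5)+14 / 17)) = -7232088 / 425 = -17016.68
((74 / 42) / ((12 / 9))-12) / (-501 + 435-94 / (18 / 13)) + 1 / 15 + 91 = 9225841 / 101220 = 91.15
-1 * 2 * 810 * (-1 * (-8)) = -12960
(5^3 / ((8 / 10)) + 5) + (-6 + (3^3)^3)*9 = 709017 / 4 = 177254.25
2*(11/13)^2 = 242/169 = 1.43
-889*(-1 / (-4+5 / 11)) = -250.74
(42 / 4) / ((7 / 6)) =9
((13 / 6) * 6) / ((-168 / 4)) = -13 / 42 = -0.31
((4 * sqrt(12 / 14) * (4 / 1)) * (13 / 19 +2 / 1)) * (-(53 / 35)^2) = -2292144 * sqrt(42) / 162925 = -91.18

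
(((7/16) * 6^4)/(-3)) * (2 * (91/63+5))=-2436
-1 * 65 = -65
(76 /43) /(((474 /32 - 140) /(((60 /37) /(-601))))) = 72960 /1915250573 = 0.00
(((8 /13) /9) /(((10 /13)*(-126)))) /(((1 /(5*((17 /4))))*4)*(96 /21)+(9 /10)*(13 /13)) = -68 /169695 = -0.00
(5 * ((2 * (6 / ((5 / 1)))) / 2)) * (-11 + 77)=396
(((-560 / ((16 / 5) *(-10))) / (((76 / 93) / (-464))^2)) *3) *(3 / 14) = 1309285620 / 361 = 3626829.97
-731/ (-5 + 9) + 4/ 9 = -6563/ 36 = -182.31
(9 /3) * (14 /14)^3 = 3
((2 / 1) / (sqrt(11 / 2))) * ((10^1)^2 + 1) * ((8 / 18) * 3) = 808 * sqrt(22) / 33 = 114.84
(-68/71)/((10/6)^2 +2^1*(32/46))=-14076/61273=-0.23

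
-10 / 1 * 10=-100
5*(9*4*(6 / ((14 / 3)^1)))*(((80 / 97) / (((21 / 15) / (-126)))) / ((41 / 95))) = -1108080000 / 27839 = -39803.15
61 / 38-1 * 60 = -2219 / 38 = -58.39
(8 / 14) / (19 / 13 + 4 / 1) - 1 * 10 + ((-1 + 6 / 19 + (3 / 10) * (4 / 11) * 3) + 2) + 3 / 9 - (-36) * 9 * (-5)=-2536452418 / 1558095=-1627.92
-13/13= -1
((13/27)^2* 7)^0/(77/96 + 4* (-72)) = -96/27571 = -0.00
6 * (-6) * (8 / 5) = -288 / 5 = -57.60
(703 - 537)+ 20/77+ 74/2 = 203.26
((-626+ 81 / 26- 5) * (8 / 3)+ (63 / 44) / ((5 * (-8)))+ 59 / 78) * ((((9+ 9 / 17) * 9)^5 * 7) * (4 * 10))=-25971341843788103300328 / 11943503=-2174516290889540.81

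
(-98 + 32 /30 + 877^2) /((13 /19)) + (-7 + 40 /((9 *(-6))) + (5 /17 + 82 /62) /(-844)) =1123962.20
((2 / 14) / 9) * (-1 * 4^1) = -4 / 63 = -0.06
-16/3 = -5.33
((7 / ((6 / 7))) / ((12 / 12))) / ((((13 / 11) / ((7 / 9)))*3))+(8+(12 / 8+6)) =18208 / 1053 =17.29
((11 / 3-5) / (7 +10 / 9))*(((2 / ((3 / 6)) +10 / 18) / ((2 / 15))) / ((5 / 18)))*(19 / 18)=-1558 / 73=-21.34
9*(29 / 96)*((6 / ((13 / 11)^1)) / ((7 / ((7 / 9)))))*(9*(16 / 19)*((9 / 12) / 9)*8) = 1914 / 247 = 7.75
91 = 91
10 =10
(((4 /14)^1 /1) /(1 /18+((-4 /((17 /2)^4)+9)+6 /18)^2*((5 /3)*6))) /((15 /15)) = 0.00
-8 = -8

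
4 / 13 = 0.31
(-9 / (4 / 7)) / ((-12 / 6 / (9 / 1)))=567 / 8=70.88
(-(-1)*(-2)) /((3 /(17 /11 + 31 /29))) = -1.74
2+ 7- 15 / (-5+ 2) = 14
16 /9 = 1.78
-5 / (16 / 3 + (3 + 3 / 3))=-15 / 28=-0.54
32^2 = 1024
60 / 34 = 30 / 17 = 1.76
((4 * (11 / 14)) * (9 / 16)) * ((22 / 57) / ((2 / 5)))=1815 / 1064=1.71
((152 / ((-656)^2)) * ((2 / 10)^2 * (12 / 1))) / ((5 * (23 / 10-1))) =57 / 2185300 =0.00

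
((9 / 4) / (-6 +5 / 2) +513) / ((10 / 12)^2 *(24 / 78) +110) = 839241 / 180530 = 4.65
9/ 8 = 1.12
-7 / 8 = -0.88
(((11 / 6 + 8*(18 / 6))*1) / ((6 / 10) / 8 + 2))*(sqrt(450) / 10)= 1550*sqrt(2) / 83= 26.41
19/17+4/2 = 53/17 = 3.12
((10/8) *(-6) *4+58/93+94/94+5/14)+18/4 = -15311/651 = -23.52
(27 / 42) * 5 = 45 / 14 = 3.21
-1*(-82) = 82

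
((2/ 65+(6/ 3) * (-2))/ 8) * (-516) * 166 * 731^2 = 1476122032566/ 65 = 22709569731.78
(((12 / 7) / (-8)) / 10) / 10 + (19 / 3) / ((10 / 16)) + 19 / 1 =29.13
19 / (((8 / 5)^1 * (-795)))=-19 / 1272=-0.01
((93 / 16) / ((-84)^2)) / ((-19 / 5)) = -155 / 715008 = -0.00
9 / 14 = 0.64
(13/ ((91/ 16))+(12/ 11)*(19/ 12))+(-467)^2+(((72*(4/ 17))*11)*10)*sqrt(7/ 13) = 31680*sqrt(91)/ 221+16793162/ 77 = 219460.47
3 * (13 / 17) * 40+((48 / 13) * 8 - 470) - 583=-931.70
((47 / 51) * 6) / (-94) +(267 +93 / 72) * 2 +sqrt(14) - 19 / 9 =sqrt(14) +327061 / 612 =538.16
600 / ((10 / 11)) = 660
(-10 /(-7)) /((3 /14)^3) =3920 /27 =145.19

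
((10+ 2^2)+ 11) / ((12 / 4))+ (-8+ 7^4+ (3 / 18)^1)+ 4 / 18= 43231 / 18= 2401.72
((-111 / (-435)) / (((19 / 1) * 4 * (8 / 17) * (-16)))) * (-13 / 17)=481 / 1410560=0.00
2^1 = 2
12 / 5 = 2.40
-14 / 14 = -1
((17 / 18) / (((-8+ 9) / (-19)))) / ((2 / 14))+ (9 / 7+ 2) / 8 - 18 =-72173 / 504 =-143.20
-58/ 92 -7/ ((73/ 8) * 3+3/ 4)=-9101/ 10350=-0.88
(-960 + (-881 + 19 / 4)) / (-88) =7345 / 352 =20.87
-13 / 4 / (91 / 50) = -1.79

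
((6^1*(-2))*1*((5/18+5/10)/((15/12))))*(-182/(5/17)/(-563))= -346528/42225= -8.21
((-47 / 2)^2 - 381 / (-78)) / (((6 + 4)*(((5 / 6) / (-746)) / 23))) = -745626627 / 650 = -1147117.89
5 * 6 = 30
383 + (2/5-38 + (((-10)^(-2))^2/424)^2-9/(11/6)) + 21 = 71486128640000011/197753600000000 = 361.49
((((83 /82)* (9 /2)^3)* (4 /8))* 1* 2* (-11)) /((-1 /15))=9983655 /656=15218.99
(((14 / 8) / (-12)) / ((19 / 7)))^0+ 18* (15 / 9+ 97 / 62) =1834 / 31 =59.16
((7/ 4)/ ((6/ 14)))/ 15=49/ 180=0.27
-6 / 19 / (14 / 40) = -0.90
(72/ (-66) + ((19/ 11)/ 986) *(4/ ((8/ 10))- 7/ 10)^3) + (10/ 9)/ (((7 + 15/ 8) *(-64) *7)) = -46181032091/ 48514158000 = -0.95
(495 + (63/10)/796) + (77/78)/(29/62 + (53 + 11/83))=42387983020699/85627733880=495.03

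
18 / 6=3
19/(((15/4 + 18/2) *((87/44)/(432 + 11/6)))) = 4352216/13311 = 326.96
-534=-534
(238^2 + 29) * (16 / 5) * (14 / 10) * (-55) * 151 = -10542991536 / 5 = -2108598307.20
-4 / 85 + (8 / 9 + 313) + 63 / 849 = 67961252 / 216495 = 313.92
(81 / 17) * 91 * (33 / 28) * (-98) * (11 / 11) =-1702701 / 34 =-50079.44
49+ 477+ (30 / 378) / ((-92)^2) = 280480037 / 533232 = 526.00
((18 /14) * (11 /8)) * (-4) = -99 /14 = -7.07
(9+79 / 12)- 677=-7937 / 12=-661.42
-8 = -8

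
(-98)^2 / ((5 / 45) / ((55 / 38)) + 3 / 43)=204421140 / 3119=65540.60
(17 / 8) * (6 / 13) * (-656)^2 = 5486784 / 13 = 422060.31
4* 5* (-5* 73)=-7300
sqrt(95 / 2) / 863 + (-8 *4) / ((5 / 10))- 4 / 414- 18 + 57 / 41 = -684217 / 8487 + sqrt(190) / 1726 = -80.61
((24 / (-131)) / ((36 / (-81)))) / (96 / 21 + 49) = 126 / 16375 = 0.01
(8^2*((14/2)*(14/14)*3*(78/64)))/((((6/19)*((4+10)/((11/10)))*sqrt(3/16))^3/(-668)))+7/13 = -207581.35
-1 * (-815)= 815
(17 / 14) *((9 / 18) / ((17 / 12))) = 3 / 7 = 0.43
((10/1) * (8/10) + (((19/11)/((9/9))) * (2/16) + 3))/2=987/176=5.61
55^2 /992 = 3025 /992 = 3.05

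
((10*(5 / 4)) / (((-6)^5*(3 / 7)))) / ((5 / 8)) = -35 / 5832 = -0.01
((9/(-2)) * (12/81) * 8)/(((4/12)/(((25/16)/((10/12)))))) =-30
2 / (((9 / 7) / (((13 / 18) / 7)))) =13 / 81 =0.16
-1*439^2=-192721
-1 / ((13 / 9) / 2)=-18 / 13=-1.38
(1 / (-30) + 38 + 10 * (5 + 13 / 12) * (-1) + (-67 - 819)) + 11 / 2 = -27101 / 30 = -903.37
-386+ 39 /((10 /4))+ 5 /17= -31459 /85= -370.11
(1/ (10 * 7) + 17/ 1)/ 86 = 1191/ 6020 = 0.20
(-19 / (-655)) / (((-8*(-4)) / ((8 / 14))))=19 / 36680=0.00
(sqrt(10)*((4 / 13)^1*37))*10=1480*sqrt(10) / 13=360.01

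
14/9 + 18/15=124/45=2.76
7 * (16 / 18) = 6.22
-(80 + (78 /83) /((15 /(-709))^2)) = -13567706 /6225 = -2179.55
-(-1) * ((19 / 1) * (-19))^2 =130321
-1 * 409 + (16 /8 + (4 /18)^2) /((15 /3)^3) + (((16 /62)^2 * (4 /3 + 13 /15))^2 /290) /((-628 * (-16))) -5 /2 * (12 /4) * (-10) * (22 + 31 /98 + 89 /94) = 1335.75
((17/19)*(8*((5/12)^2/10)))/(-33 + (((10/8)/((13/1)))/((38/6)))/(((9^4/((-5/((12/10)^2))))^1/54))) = -0.00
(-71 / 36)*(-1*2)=71 / 18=3.94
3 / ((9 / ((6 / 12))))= 1 / 6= 0.17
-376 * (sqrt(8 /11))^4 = -24064 /121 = -198.88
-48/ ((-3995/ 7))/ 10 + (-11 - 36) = -938657/ 19975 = -46.99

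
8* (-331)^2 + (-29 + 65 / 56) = 49081769 / 56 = 876460.16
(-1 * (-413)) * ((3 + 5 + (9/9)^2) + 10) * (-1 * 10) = -78470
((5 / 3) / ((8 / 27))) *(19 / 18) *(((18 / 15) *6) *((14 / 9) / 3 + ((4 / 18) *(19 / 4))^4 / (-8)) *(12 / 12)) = 5797565 / 373248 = 15.53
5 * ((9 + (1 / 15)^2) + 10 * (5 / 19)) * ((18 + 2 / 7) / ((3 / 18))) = 12734464 / 1995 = 6383.19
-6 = -6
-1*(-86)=86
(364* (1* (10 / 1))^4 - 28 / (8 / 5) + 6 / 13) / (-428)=-94639557 / 11128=-8504.63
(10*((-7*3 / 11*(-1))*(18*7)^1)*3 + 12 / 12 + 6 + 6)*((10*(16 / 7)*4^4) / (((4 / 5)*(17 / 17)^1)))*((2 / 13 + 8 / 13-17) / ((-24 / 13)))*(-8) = -3719060058.87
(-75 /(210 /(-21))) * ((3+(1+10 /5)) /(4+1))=9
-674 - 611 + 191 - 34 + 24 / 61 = -68784 / 61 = -1127.61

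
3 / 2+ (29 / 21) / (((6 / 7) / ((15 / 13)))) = 131 / 39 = 3.36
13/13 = 1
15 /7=2.14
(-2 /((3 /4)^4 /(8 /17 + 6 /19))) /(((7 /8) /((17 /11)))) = -1040384 /118503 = -8.78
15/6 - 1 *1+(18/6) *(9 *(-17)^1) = -915/2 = -457.50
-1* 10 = -10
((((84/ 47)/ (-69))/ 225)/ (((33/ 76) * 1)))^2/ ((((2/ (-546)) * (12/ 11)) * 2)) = -0.00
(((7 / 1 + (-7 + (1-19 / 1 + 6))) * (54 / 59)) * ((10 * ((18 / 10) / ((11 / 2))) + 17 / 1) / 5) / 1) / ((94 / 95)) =-45.01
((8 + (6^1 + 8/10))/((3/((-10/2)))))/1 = -74/3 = -24.67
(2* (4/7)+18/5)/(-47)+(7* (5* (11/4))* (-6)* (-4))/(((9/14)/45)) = 265996334/1645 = 161699.90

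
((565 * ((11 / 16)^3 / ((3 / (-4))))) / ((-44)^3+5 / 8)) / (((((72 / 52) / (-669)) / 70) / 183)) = -4654495320475 / 261683328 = -17786.75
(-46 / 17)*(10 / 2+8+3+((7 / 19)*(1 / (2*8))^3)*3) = -28639715 / 661504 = -43.29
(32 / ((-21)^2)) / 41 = 32 / 18081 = 0.00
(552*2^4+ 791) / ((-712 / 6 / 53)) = -1530057 / 356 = -4297.91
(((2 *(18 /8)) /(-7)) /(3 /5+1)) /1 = -45 /112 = -0.40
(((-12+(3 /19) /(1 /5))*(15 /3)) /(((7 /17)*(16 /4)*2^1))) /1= -18105 /1064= -17.02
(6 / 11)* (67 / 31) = 402 / 341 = 1.18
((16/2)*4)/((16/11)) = 22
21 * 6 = 126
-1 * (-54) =54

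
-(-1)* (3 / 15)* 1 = 1 / 5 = 0.20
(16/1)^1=16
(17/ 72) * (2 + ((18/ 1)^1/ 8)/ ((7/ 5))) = 1717/ 2016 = 0.85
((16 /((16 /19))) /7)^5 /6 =2476099 /100842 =24.55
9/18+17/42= 0.90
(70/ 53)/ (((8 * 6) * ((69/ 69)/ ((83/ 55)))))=581/ 13992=0.04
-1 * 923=-923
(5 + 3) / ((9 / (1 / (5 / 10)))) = 16 / 9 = 1.78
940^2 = 883600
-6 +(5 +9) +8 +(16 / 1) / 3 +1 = 67 / 3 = 22.33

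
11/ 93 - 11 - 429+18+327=-8824/ 93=-94.88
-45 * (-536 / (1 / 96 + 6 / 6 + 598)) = 463104 / 11501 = 40.27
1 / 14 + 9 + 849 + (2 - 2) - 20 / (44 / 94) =125563 / 154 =815.34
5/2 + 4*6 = 53/2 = 26.50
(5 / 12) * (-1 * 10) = -25 / 6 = -4.17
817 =817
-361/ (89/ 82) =-29602/ 89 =-332.61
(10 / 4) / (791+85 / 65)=13 / 4120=0.00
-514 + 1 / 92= -47287 / 92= -513.99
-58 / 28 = -29 / 14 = -2.07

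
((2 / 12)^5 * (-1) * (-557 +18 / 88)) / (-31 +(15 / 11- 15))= -24499 / 15272064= -0.00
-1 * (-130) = 130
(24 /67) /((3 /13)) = 104 /67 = 1.55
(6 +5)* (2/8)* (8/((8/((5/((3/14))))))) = 385/6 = 64.17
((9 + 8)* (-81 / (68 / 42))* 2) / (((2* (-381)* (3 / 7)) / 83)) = 109809 / 254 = 432.32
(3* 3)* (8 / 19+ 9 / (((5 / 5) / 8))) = 12384 / 19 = 651.79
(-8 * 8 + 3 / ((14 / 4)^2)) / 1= -3124 / 49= -63.76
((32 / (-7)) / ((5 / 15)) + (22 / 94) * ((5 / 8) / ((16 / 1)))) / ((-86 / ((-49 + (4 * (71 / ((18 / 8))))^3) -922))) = 845696819104147 / 2640169728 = 320319.11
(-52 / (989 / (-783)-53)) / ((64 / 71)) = 722709 / 679808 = 1.06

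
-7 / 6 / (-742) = 1 / 636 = 0.00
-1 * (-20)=20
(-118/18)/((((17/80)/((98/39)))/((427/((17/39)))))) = -75937.38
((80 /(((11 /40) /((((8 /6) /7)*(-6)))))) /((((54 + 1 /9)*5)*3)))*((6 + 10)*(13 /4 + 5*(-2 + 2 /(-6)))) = 2068480 /37499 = 55.16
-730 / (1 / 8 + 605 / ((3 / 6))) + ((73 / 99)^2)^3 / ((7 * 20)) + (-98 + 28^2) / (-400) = -1407939613696403971 / 607631288423405400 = -2.32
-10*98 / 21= -140 / 3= -46.67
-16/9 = -1.78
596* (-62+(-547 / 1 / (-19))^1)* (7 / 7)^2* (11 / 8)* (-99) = 102386691 / 38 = 2694386.61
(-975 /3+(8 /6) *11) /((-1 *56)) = 133 /24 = 5.54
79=79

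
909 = 909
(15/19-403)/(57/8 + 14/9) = -550224/11875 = -46.33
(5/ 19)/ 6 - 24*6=-16411/ 114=-143.96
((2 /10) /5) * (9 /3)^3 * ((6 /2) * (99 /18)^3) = 107811 /200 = 539.06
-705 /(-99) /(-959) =-235 /31647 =-0.01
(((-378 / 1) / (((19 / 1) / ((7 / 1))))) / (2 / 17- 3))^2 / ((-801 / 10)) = -936360 / 32129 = -29.14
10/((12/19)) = 95/6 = 15.83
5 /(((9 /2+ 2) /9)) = 90 /13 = 6.92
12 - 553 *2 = -1094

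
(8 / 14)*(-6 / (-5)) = 24 / 35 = 0.69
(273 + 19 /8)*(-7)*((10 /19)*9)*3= -2081835 /76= -27392.57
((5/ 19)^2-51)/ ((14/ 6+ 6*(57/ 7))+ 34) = -386106/ 645829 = -0.60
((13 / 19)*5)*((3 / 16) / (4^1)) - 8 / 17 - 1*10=-213133 / 20672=-10.31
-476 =-476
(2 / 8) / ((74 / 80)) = 0.27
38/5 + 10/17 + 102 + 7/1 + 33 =12766/85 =150.19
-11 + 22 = 11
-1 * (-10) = 10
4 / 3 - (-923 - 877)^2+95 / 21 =-22679959 / 7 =-3239994.14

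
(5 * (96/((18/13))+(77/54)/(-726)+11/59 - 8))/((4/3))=64678595/280368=230.69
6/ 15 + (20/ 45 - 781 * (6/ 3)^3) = -281122/ 45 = -6247.16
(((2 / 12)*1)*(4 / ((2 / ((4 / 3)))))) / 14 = 2 / 63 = 0.03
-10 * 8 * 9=-720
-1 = -1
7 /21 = 1 /3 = 0.33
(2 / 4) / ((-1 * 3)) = -1 / 6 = -0.17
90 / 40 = 9 / 4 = 2.25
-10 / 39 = -0.26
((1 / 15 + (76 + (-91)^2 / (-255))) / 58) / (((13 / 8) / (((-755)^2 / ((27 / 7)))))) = 35483828240 / 519129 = 68352.62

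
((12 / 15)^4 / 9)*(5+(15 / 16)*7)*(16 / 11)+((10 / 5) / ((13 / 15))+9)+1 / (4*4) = 12.14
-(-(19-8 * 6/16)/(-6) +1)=-11/3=-3.67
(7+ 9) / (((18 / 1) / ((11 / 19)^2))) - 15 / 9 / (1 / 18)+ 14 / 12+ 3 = -165929 / 6498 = -25.54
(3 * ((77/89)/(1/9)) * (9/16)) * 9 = 168399/1424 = 118.26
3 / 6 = 1 / 2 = 0.50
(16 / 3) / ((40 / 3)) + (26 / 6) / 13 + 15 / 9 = 12 / 5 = 2.40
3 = 3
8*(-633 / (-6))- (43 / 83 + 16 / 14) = 489399 / 581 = 842.34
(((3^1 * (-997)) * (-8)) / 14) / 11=11964 / 77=155.38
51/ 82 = 0.62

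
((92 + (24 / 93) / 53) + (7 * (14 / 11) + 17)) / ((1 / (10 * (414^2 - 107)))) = 3650269650510 / 18073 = 201973643.03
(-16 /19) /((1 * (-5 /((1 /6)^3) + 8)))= 1 /1273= 0.00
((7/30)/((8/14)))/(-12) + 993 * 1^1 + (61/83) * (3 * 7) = 120523933/119520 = 1008.40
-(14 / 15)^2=-196 / 225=-0.87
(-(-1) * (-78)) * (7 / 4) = -273 / 2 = -136.50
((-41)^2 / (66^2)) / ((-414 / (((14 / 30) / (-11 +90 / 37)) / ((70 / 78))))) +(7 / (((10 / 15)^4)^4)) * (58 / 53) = 15611103907971241193 / 3102582229401600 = 5031.65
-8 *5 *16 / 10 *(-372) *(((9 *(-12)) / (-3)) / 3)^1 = 285696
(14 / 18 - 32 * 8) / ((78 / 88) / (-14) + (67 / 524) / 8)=741434848 / 137493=5392.53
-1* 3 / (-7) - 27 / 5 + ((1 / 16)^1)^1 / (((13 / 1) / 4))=-9013 / 1820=-4.95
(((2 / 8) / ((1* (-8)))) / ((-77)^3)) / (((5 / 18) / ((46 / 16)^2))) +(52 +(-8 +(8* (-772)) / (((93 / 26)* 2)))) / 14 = -12721732482667 / 217382753280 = -58.52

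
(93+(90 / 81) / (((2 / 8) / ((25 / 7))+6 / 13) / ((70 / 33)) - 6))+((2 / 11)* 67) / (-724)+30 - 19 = 1946095637153 / 18750334086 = 103.79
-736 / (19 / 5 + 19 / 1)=-1840 / 57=-32.28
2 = 2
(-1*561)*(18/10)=-5049/5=-1009.80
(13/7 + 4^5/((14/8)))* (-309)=-181383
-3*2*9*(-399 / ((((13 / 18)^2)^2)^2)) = 237436070570496 / 815730721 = 291071.63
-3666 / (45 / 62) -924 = -89624 / 15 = -5974.93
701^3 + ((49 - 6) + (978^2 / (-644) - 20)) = 55459772843 / 161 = 344470638.78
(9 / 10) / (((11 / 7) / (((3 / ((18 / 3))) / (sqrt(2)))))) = 63* sqrt(2) / 440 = 0.20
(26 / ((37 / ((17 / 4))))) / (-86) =-221 / 6364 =-0.03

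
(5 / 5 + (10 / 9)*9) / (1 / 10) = 110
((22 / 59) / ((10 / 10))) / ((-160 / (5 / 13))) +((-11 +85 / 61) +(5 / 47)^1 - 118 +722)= 20916745695 / 35183824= 594.50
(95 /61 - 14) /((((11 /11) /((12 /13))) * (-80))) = 2277 /15860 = 0.14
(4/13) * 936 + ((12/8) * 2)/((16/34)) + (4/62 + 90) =95341/248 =384.44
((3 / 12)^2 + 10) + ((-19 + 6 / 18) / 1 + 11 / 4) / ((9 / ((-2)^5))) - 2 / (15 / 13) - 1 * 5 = 129431 / 2160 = 59.92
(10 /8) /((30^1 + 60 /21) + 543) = 35 /16124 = 0.00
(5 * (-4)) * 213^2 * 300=-272214000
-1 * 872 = -872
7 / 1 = 7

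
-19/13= -1.46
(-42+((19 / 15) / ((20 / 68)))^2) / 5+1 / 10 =-4.59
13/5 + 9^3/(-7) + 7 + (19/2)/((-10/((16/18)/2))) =-29914/315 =-94.97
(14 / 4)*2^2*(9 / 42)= 3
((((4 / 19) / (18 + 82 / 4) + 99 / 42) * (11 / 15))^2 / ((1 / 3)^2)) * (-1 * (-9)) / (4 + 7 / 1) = 430106121 / 19457900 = 22.10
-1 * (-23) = 23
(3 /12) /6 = 1 /24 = 0.04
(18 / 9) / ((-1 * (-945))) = 2 / 945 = 0.00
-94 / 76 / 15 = -47 / 570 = -0.08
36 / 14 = 18 / 7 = 2.57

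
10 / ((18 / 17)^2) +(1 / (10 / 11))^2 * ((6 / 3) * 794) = 7818119 / 4050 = 1930.40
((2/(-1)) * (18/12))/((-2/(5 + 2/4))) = 33/4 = 8.25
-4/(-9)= 4/9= 0.44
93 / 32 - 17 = -451 / 32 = -14.09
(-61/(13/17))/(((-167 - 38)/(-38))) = -39406/2665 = -14.79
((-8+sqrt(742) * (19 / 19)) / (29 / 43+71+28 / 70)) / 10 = -43 / 3874+43 * sqrt(742) / 30992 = 0.03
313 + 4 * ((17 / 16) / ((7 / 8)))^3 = 219631 / 686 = 320.16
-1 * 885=-885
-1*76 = -76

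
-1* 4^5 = -1024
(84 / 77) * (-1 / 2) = -6 / 11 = -0.55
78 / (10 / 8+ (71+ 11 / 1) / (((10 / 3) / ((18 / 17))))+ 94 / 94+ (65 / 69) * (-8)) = 1829880 / 487049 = 3.76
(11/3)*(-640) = -7040/3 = -2346.67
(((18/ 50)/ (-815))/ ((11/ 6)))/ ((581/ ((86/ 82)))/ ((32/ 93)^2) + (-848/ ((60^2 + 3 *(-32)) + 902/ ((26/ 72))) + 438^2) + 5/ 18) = -69569943552/ 56745573030548496875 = -0.00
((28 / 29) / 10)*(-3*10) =-2.90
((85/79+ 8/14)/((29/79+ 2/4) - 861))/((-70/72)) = 65592/33295745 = 0.00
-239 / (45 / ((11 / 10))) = -2629 / 450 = -5.84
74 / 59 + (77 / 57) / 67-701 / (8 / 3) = -471552871 / 1802568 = -261.60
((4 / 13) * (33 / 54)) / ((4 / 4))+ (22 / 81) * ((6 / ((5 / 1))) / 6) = 1276 / 5265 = 0.24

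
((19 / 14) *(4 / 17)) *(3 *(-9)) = -8.62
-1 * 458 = -458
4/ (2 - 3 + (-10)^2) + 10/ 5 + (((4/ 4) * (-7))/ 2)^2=5659/ 396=14.29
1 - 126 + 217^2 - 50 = 46914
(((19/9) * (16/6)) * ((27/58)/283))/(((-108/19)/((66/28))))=-3971/1034082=-0.00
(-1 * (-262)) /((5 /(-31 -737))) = -201216 /5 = -40243.20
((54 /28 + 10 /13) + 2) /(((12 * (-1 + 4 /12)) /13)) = -855 /112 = -7.63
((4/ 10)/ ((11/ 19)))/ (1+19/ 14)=532/ 1815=0.29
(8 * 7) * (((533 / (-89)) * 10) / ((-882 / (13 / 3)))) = 277160 / 16821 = 16.48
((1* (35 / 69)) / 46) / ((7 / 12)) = 10 / 529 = 0.02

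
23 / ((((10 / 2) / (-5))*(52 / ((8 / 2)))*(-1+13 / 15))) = 345 / 26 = 13.27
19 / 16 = 1.19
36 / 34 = 18 / 17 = 1.06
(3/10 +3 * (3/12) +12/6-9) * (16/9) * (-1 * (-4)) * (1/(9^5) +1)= -22486240/531441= -42.31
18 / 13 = 1.38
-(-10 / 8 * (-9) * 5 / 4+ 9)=-369 / 16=-23.06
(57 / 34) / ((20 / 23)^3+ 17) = 231173 / 2434842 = 0.09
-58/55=-1.05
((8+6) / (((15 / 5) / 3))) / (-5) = -14 / 5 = -2.80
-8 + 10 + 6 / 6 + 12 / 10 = 21 / 5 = 4.20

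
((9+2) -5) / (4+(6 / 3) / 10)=10 / 7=1.43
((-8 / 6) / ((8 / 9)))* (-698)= 1047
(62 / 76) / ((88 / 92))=0.85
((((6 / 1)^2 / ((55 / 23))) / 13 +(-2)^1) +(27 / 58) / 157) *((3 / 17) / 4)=-16387521 / 442733720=-0.04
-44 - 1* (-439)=395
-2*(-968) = 1936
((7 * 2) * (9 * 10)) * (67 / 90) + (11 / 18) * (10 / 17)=143569 / 153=938.36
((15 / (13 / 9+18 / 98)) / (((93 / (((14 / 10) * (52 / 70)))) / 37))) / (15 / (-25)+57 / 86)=2026934 / 33387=60.71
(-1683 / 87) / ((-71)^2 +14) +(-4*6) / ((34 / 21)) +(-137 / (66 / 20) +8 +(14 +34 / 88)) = -3723395113 / 109653060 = -33.96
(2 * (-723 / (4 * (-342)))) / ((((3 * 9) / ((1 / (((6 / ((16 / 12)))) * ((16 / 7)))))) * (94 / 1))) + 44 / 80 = 114583907 / 208319040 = 0.55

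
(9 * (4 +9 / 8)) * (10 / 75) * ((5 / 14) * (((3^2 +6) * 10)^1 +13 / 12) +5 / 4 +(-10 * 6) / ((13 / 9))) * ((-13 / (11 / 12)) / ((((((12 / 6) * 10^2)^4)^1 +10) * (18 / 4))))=-34973 / 211200001320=-0.00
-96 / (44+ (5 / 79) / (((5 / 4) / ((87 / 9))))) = -1422 / 659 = -2.16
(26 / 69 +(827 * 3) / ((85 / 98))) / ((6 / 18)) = 16778732 / 1955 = 8582.47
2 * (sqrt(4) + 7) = 18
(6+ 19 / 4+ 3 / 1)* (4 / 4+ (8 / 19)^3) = 405405 / 27436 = 14.78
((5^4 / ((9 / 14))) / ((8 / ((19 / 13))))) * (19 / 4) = 1579375 / 1872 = 843.68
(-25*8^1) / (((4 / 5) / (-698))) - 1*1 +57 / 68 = 11865989 / 68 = 174499.84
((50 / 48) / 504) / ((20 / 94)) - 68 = -1644821 / 24192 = -67.99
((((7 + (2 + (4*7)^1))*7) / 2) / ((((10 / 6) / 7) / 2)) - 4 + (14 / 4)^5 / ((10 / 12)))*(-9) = -246825 / 16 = -15426.56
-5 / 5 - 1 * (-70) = 69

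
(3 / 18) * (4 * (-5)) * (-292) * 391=1141720 / 3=380573.33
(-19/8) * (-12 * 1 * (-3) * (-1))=171/2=85.50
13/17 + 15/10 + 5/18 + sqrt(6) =sqrt(6) + 389/153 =4.99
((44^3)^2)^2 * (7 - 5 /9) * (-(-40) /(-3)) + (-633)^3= -122157490602130854043219 /27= -4524351503782624223822.93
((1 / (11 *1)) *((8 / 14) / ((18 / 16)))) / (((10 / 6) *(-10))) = -16 / 5775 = -0.00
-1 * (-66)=66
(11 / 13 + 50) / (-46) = -661 / 598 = -1.11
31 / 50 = 0.62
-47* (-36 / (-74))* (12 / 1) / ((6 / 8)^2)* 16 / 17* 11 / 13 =-3176448 / 8177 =-388.46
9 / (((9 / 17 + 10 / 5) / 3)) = 459 / 43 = 10.67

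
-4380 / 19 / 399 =-0.58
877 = 877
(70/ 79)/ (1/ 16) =1120/ 79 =14.18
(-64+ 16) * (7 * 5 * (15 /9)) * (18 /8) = -6300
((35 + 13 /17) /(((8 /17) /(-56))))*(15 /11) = -5803.64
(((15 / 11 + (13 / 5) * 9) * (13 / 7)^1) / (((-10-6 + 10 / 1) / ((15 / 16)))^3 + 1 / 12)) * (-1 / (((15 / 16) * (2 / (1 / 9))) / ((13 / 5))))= 2455232 / 90804021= 0.03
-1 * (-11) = 11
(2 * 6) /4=3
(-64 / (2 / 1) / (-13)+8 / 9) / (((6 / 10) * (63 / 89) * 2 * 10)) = 1246 / 3159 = 0.39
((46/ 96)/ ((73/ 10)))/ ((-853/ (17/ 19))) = -1955/ 28394664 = -0.00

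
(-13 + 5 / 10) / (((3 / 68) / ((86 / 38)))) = -36550 / 57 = -641.23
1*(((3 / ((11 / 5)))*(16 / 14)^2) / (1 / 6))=5760 / 539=10.69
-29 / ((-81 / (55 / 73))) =1595 / 5913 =0.27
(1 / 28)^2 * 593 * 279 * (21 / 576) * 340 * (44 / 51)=2256.84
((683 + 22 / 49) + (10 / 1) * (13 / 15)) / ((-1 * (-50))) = 13.84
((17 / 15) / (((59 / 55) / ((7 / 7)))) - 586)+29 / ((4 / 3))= -398741 / 708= -563.19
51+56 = 107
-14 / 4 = -7 / 2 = -3.50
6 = 6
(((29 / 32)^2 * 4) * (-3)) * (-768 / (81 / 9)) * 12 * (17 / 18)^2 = 243049 / 27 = 9001.81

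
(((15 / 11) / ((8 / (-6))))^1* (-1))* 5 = 225 / 44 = 5.11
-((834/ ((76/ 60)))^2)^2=-24492281300010000/ 130321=-187938101303.78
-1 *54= -54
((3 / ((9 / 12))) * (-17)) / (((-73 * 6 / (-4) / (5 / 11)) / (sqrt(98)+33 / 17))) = -4760 * sqrt(2) / 2409 - 40 / 73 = -3.34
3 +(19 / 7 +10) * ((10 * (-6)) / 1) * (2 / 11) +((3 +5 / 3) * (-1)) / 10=-157274 / 1155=-136.17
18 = 18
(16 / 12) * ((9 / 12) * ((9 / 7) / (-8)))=-9 / 56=-0.16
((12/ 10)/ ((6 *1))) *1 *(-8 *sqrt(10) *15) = -24 *sqrt(10) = -75.89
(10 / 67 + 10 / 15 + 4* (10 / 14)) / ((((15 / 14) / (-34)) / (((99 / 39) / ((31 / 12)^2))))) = -185551872 / 4185155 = -44.34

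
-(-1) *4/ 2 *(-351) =-702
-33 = -33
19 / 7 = 2.71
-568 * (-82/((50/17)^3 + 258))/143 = 114413944/99567611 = 1.15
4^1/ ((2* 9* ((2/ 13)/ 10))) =130/ 9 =14.44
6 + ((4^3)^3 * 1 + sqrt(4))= 262152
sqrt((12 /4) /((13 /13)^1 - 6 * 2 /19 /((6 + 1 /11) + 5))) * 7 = 12.49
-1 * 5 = -5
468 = 468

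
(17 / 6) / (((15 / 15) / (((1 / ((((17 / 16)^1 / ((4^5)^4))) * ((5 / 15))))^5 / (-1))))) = -68242365001225056980250881939018440142644021819555824092793513443328 / 83521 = -817068342108272853297384900000000000000000000000000000000000000.00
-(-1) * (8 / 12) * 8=16 / 3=5.33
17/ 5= 3.40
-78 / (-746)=39 / 373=0.10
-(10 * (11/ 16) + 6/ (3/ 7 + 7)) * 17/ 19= -13583/ 1976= -6.87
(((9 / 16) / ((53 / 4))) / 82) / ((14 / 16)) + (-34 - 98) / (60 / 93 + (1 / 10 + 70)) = -12698709 / 6808009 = -1.87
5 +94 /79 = 489 /79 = 6.19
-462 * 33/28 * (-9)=9801/2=4900.50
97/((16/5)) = 485/16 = 30.31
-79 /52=-1.52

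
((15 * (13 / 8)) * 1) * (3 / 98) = 585 / 784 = 0.75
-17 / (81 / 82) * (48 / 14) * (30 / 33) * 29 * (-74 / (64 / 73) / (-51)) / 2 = -16057445 / 12474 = -1287.27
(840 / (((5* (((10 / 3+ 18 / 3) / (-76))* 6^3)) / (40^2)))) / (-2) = 5066.67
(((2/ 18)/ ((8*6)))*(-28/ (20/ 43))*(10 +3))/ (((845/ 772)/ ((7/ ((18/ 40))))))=-406651/ 15795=-25.75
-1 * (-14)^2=-196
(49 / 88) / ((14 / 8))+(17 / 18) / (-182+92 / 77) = 862687 / 2756556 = 0.31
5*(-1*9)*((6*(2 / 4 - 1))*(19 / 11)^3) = 925965 / 1331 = 695.69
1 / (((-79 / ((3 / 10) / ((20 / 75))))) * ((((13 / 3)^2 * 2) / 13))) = -81 / 16432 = -0.00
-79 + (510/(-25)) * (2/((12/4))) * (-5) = -11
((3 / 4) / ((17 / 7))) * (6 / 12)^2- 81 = -80.92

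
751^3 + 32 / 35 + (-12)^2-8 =14824771077 / 35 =423564887.91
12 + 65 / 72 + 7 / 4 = 1055 / 72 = 14.65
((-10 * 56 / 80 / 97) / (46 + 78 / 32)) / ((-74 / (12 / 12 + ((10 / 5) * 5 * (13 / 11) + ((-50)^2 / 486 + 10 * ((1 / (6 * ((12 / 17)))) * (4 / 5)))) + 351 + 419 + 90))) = 131703152 / 7434882675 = 0.02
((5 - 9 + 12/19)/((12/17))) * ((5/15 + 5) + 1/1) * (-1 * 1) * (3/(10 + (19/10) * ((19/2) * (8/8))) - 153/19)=-451696/1881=-240.14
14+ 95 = 109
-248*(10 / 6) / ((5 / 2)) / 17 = -496 / 51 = -9.73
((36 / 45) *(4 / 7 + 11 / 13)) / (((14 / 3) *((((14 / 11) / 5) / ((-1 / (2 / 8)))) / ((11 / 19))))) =-187308 / 84721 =-2.21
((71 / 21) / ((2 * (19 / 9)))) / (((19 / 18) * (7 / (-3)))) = -5751 / 17689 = -0.33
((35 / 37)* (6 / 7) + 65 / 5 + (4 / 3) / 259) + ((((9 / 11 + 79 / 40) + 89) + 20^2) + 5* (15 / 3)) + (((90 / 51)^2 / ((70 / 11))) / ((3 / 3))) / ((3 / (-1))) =52409827517 / 98803320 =530.45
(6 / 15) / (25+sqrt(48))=10 / 577 - 8 * sqrt(3) / 2885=0.01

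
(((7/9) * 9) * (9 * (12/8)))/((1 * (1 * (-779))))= -189/1558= -0.12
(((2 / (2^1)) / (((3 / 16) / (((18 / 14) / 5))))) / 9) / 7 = 16 / 735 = 0.02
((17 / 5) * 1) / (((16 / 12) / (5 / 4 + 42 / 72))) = 187 / 40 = 4.68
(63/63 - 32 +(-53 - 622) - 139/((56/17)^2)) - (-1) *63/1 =-2056619/3136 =-655.81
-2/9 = -0.22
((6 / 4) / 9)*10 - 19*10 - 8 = -589 / 3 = -196.33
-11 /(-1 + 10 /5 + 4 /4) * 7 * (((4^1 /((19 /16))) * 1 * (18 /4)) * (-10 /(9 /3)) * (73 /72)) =112420 /57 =1972.28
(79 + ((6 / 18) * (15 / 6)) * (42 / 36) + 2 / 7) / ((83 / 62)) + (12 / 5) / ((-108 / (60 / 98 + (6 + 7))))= 7277801 / 122010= 59.65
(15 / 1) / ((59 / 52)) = 780 / 59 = 13.22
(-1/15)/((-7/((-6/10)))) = -1/175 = -0.01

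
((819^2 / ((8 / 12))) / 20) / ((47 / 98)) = 98601867 / 940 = 104895.60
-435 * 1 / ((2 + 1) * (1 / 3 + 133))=-87 / 80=-1.09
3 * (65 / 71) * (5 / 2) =975 / 142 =6.87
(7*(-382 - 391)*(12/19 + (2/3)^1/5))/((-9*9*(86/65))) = 7667387/198531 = 38.62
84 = 84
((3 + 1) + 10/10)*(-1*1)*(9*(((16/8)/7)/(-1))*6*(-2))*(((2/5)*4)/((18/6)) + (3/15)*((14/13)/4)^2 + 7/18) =-170970/1183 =-144.52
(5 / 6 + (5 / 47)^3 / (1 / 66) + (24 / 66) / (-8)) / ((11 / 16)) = 47546368 / 37687749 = 1.26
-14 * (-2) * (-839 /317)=-23492 /317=-74.11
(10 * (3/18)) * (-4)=-6.67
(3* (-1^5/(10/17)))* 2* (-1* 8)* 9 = 3672/5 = 734.40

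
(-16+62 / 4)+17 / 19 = 15 / 38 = 0.39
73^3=389017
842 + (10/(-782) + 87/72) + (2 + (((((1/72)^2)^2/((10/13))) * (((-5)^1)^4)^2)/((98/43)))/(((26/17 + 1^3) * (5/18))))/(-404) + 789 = 75447097664246557/46224441704448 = 1632.19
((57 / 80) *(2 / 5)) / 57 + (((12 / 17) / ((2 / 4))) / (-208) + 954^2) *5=201135634721 / 44200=4550579.97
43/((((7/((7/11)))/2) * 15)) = 0.52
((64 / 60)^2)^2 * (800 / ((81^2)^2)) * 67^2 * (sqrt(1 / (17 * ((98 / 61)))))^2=287130517504 / 72612285150825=0.00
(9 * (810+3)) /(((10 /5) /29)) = 212193 /2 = 106096.50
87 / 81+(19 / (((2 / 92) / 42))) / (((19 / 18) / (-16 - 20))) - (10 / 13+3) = -439430482 / 351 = -1251938.70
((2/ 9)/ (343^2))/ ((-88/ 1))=-1/ 46589004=-0.00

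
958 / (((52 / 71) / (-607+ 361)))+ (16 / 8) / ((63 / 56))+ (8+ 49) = -37641086 / 117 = -321718.68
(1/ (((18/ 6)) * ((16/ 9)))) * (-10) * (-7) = 105/ 8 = 13.12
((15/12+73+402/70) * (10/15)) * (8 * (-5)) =-14932/7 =-2133.14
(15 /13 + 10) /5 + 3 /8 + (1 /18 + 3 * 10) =30571 /936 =32.66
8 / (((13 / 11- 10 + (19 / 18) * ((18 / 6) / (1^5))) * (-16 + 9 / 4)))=192 / 1865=0.10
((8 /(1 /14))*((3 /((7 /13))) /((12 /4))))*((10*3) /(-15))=-416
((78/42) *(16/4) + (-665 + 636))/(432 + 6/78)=-1963/39319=-0.05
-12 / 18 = -2 / 3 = -0.67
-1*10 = -10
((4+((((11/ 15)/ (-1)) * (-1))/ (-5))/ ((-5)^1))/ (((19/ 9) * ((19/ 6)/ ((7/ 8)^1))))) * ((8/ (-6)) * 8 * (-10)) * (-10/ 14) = -72528/ 1805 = -40.18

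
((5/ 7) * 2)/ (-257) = -10/ 1799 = -0.01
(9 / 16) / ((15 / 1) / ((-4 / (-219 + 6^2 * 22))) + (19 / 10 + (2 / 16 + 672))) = -15 / 39326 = -0.00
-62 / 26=-31 / 13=-2.38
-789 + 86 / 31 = -24373 / 31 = -786.23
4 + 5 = 9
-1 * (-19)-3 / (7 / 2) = 127 / 7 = 18.14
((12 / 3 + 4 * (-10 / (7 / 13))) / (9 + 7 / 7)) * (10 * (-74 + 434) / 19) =-1331.73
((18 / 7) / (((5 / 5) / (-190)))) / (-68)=855 / 119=7.18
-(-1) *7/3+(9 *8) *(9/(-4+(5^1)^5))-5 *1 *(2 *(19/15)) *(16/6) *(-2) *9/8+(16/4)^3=1334611/9363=142.54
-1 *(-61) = 61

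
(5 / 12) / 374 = 5 / 4488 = 0.00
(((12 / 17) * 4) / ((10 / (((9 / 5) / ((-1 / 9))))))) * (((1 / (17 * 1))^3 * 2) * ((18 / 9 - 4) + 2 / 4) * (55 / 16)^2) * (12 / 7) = 264627 / 4677176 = 0.06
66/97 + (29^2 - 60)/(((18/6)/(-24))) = -605990/97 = -6247.32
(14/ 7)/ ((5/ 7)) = 14/ 5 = 2.80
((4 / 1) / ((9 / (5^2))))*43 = 4300 / 9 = 477.78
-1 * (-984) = 984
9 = 9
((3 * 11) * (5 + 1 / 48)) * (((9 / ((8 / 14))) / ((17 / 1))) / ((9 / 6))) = 55671 / 544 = 102.34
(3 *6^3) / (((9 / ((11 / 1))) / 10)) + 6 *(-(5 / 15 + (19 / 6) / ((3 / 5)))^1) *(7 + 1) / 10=118396 / 15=7893.07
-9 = -9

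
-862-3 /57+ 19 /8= -130671 /152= -859.68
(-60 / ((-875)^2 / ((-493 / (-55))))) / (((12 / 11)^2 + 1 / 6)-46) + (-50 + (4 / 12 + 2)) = -3548496906757 / 74444015625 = -47.67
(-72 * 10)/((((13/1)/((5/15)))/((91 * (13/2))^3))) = -3820604970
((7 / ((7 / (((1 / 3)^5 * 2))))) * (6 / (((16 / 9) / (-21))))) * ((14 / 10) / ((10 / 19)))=-931 / 600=-1.55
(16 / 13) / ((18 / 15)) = 40 / 39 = 1.03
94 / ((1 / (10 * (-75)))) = -70500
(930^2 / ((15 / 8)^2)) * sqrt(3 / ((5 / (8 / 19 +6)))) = 246016 * sqrt(34770) / 95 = 482883.20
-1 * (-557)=557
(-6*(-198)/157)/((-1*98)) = -594/7693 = -0.08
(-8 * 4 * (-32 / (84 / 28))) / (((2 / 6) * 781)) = 1024 / 781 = 1.31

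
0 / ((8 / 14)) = 0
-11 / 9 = -1.22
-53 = -53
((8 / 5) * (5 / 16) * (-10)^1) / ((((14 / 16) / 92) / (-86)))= 45211.43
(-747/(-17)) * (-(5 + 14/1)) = -14193/17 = -834.88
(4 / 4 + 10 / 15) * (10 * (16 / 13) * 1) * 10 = 8000 / 39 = 205.13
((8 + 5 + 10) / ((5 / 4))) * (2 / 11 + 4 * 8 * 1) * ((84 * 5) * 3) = 8207136 / 11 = 746103.27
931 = 931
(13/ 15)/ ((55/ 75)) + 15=178/ 11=16.18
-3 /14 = -0.21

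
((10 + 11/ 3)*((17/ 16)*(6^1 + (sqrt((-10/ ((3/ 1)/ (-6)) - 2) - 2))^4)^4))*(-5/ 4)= -1026332224685/ 12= -85527685390.42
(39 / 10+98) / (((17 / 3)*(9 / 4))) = 2038 / 255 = 7.99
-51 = -51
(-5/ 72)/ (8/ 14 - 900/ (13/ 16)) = 455/ 7253856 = 0.00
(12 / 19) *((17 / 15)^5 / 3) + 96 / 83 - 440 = -525058632476 / 1197534375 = -438.45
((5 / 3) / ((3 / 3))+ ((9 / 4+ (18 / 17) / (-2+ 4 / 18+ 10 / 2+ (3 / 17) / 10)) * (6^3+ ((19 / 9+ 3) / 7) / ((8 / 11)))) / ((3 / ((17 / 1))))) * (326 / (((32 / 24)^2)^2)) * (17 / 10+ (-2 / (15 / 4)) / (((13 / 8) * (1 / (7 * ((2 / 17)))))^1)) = 2097920350892583 / 4487155712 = 467539.01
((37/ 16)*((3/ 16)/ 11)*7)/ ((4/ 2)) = 777/ 5632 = 0.14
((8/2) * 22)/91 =88/91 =0.97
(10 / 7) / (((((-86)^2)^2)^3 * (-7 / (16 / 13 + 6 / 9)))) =-185 / 78195562960454434306366464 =-0.00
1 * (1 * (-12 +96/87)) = -316/29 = -10.90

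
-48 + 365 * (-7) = -2603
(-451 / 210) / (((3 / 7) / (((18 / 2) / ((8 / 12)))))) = -1353 / 20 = -67.65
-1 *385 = -385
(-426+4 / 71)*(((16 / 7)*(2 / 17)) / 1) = -967744 / 8449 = -114.54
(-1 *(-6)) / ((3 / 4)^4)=18.96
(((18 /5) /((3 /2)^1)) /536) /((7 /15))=9 /938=0.01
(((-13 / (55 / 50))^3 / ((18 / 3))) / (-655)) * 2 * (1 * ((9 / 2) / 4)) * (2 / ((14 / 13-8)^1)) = -142805 / 523083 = -0.27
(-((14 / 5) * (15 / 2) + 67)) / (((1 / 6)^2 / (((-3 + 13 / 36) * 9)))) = 75240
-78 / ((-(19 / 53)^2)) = 219102 / 361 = 606.93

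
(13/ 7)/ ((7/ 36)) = 468/ 49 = 9.55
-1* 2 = -2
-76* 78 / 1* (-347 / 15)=137134.40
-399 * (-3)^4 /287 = -4617 /41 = -112.61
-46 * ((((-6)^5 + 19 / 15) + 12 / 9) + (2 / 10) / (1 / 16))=1787146 / 5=357429.20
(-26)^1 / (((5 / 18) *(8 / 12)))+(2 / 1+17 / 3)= -1991 / 15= -132.73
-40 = -40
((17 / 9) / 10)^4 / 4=83521 / 262440000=0.00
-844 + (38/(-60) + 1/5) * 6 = -4233/5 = -846.60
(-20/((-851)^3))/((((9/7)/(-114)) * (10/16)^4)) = -4358144/231110644125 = -0.00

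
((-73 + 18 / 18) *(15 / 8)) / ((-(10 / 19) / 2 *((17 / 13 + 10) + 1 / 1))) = 6669 / 160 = 41.68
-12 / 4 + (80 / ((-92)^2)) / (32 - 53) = -33332 / 11109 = -3.00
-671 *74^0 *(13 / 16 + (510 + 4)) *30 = -82905405 / 8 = -10363175.62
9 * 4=36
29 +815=844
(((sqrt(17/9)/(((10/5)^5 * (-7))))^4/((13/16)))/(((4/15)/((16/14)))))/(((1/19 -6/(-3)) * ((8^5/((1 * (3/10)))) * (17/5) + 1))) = 5491/559951768867405824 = 0.00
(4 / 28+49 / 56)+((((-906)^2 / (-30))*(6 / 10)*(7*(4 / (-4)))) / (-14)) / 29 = -11450379 / 40600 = -282.03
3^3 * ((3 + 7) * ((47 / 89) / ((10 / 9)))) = 11421 / 89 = 128.33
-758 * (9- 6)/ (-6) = 379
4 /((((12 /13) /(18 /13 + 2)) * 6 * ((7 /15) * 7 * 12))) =55 /882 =0.06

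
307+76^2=6083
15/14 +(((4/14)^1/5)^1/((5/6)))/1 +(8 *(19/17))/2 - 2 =3069/850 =3.61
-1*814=-814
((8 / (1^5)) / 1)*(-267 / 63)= -33.90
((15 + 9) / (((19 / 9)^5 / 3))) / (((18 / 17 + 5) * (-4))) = -18068994 / 255038197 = -0.07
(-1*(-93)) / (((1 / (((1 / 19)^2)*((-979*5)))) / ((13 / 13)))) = -455235 / 361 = -1261.04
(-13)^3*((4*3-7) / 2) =-10985 / 2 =-5492.50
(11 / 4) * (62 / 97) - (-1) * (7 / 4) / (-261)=177323 / 101268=1.75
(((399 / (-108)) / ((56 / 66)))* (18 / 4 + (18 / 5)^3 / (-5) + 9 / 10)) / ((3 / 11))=627627 / 10000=62.76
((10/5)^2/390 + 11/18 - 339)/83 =-395903/97110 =-4.08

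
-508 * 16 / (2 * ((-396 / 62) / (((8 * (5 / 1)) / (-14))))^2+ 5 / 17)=-6639356800 / 8404483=-789.98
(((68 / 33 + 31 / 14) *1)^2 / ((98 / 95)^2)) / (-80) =-7040628125 / 32798658816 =-0.21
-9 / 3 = -3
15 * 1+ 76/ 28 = 124/ 7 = 17.71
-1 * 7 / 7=-1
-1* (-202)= 202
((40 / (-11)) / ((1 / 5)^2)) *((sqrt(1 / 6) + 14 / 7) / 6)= -1000 / 33- 250 *sqrt(6) / 99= -36.49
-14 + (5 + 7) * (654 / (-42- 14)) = -1079 / 7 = -154.14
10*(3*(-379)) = -11370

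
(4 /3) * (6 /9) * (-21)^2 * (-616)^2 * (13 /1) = 1933707776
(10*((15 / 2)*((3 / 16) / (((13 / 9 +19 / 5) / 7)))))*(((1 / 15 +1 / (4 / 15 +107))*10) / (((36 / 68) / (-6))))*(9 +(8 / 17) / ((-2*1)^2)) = -1119313125 / 759448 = -1473.85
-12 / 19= -0.63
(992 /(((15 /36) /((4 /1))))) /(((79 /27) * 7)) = 464.97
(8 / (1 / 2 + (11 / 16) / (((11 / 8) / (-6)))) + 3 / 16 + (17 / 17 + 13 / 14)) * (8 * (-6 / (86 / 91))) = 23673 / 430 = 55.05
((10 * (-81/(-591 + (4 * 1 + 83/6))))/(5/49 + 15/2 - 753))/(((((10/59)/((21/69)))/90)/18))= -31865989680/5777956753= -5.52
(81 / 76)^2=6561 / 5776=1.14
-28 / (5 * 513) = -28 / 2565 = -0.01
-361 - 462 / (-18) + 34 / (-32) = -16147 / 48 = -336.40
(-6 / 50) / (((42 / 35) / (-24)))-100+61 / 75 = -7259 / 75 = -96.79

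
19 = 19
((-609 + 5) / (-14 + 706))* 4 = -3.49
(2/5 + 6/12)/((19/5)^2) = 45/722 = 0.06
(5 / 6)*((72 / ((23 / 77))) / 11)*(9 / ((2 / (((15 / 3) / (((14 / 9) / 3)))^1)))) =18225 / 23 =792.39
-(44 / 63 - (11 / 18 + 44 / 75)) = 1573 / 3150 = 0.50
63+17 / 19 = 1214 / 19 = 63.89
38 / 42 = 19 / 21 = 0.90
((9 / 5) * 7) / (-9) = -7 / 5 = -1.40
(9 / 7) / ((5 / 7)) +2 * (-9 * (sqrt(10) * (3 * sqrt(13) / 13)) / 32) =9 / 5 -27 * sqrt(130) / 208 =0.32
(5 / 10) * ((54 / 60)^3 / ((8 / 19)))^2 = 191850201 / 128000000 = 1.50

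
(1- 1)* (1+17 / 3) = 0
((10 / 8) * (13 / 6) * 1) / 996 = 65 / 23904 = 0.00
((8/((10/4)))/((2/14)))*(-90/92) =-504/23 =-21.91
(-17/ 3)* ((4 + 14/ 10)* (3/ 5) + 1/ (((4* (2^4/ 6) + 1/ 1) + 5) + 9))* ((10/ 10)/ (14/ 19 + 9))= -679592/ 356125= -1.91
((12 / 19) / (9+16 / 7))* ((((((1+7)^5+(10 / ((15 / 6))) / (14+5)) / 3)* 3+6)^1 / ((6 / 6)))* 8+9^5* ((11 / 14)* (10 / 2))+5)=788706330 / 28519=27655.47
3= 3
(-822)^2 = 675684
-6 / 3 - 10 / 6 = -11 / 3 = -3.67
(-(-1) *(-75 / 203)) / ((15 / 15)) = -75 / 203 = -0.37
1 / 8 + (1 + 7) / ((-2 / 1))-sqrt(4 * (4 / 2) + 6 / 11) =-31 / 8-sqrt(1034) / 11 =-6.80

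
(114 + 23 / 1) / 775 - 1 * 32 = -24663 / 775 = -31.82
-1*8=-8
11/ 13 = 0.85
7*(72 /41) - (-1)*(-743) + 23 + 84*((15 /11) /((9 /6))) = -284736 /451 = -631.34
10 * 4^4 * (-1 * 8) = -20480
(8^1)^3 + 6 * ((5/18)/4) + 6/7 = 43115/84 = 513.27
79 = 79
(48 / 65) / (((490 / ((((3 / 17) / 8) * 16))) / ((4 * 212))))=122112 / 270725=0.45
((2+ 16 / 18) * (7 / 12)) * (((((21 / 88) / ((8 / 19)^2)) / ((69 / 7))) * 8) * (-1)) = -1609699 / 874368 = -1.84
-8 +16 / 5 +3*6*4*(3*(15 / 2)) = 8076 / 5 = 1615.20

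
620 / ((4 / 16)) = 2480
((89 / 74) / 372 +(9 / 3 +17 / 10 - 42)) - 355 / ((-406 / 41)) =-1.45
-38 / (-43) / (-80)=-19 / 1720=-0.01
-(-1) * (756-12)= 744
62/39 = 1.59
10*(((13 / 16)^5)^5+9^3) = 4620621719881970502538813337293985 / 633825300114114700748351602688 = 7290.06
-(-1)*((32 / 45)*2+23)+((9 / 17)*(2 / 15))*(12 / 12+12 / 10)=94009 / 3825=24.58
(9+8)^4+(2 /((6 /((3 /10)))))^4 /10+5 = 8352600001 /100000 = 83526.00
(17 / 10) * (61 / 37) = 1037 / 370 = 2.80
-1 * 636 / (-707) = 636 / 707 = 0.90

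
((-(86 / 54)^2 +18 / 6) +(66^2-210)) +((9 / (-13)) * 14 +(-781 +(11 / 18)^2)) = 127224737 / 37908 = 3356.14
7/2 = 3.50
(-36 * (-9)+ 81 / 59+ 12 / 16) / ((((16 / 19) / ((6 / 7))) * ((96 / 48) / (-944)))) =-626715 / 4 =-156678.75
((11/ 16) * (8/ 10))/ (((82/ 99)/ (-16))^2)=1724976/ 8405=205.23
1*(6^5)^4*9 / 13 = 32905425960566784 / 13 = 2531186612351291.08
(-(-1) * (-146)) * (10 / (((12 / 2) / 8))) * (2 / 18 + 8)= -426320 / 27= -15789.63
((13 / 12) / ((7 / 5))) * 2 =65 / 42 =1.55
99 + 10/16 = 99.62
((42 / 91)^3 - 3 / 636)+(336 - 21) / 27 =16432525 / 1397292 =11.76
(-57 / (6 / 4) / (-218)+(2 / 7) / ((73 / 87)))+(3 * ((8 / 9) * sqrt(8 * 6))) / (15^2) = 32 * sqrt(3) / 675+28675 / 55699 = 0.60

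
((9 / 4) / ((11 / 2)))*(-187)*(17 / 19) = -2601 / 38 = -68.45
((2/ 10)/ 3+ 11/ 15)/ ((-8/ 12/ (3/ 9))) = -2/ 5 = -0.40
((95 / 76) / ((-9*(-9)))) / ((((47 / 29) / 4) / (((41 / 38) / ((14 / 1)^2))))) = 5945 / 28354536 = 0.00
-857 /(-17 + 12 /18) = 2571 /49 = 52.47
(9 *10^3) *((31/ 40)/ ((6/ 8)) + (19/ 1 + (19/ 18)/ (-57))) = 540400/ 3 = 180133.33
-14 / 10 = -7 / 5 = -1.40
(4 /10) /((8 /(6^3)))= 54 /5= 10.80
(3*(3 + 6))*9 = 243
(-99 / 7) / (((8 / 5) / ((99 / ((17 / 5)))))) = -257.38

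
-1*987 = -987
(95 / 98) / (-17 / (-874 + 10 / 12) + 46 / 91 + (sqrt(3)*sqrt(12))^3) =99541 / 22233736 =0.00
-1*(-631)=631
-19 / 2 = -9.50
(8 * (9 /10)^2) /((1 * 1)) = 162 /25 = 6.48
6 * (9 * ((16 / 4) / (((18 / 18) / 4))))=864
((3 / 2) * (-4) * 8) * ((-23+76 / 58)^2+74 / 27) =-171912656 / 7569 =-22712.73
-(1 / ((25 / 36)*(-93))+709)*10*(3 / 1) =-3296778 / 155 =-21269.54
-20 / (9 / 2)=-40 / 9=-4.44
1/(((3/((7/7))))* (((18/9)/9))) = 3/2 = 1.50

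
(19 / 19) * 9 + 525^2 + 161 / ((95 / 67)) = 26196017 / 95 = 275747.55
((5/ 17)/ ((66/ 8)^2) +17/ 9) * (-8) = -93464/ 6171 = -15.15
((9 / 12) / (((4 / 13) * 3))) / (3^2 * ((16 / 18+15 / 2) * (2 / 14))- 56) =-91 / 5064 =-0.02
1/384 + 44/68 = 4241/6528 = 0.65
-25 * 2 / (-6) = 25 / 3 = 8.33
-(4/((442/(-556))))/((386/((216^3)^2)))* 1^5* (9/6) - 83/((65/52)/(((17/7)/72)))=53361632432658951337/26871390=1985815859643.25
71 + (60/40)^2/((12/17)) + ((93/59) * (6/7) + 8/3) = 1550341/19824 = 78.21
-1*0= 0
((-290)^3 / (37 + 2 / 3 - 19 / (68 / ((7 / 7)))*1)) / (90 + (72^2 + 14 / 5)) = -3153750 / 25511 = -123.62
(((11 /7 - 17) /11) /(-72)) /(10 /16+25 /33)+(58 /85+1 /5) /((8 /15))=579771 /347480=1.67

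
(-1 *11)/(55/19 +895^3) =-209/13621430180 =-0.00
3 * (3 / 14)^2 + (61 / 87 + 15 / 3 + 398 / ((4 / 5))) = 503.34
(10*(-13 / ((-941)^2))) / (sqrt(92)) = -65*sqrt(23) / 20366063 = -0.00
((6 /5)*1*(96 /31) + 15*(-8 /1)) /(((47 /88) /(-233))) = 369564096 /7285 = 50729.46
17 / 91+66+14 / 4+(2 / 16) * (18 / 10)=254479 / 3640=69.91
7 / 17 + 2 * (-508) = -17265 / 17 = -1015.59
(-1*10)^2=100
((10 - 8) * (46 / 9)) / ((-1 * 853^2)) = -92 / 6548481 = -0.00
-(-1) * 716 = 716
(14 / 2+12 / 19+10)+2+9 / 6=803 / 38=21.13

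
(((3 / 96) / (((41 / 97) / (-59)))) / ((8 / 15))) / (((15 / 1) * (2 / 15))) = -4.09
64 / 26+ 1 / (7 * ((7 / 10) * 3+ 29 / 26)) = 47661 / 19019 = 2.51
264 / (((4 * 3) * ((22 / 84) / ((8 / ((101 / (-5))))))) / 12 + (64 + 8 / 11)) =4878720 / 1183939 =4.12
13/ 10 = 1.30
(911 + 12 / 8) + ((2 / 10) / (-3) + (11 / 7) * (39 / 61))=11701141 / 12810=913.44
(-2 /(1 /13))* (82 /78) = -82 /3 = -27.33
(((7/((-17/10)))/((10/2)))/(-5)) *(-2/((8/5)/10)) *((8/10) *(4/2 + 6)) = -224/17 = -13.18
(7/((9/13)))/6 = 91/54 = 1.69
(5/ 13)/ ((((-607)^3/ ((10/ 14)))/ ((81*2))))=-4050/ 20352017413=-0.00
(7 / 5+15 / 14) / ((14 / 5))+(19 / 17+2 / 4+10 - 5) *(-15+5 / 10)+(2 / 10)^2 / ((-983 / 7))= -1946247531 / 20470975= -95.07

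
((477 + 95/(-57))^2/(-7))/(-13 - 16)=2033476/1827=1113.01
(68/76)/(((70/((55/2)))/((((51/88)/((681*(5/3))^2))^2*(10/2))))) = 0.00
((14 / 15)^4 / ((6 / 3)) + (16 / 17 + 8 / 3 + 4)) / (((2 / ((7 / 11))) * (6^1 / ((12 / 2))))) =24059126 / 9466875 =2.54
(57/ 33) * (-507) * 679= -6540807/ 11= -594618.82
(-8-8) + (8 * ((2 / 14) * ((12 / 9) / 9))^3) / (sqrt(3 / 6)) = -16 + 512 * sqrt(2) / 6751269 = -16.00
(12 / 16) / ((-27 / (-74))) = 37 / 18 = 2.06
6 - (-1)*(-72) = -66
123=123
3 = 3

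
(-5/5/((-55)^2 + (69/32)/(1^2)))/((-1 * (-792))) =-4/9590031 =-0.00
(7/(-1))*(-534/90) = 623/15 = 41.53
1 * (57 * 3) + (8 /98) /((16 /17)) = 33533 /196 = 171.09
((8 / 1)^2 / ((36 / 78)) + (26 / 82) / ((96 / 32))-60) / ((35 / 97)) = 939833 / 4305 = 218.31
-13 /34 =-0.38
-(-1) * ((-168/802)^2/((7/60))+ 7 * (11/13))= 13167917/2090413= 6.30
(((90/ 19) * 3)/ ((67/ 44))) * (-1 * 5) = -59400/ 1273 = -46.66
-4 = -4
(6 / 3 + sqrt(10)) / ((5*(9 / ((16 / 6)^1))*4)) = 4 / 135 + 2*sqrt(10) / 135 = 0.08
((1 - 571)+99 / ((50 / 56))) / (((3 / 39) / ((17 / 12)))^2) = -93432833 / 600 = -155721.39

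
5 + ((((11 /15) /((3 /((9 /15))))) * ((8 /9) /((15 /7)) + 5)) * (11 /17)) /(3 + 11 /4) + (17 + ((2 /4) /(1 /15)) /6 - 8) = 14288623 /931500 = 15.34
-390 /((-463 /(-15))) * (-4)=23400 /463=50.54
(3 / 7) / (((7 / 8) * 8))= 0.06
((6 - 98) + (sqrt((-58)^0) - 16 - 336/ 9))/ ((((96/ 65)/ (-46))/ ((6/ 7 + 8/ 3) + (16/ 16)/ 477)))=7621074955/ 480816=15850.29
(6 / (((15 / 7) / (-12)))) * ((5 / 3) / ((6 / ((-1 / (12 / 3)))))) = 7 / 3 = 2.33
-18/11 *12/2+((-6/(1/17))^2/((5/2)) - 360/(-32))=915867/220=4163.03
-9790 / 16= -4895 / 8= -611.88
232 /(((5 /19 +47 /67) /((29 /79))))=2141186 /24253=88.29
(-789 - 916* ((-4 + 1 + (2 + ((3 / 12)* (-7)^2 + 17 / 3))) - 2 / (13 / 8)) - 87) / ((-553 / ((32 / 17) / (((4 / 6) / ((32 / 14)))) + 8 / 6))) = 214.66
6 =6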